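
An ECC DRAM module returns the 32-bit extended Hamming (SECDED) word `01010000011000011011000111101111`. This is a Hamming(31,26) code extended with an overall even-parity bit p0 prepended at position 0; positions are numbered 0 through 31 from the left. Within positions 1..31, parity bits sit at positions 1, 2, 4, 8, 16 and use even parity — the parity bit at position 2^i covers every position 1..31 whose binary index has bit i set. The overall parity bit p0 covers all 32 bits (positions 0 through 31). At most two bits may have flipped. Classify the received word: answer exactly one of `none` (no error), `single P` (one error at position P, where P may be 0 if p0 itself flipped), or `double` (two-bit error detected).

s1: b1⊕b3⊕b5⊕b7⊕b9⊕b11⊕b13⊕b15⊕b17⊕b19⊕b21⊕b23⊕b25⊕b27⊕b29⊕b31 = 1⊕1⊕0⊕0⊕1⊕0⊕0⊕1⊕0⊕1⊕0⊕1⊕1⊕0⊕1⊕1 = 1
s2: b2⊕b3⊕b6⊕b7⊕b10⊕b11⊕b14⊕b15⊕b18⊕b19⊕b22⊕b23⊕b26⊕b27⊕b30⊕b31 = 0⊕1⊕0⊕0⊕1⊕0⊕0⊕1⊕1⊕1⊕0⊕1⊕1⊕0⊕1⊕1 = 1
s4: b4⊕b5⊕b6⊕b7⊕b12⊕b13⊕b14⊕b15⊕b20⊕b21⊕b22⊕b23⊕b28⊕b29⊕b30⊕b31 = 0⊕0⊕0⊕0⊕0⊕0⊕0⊕1⊕0⊕0⊕0⊕1⊕1⊕1⊕1⊕1 = 0
s8: b8⊕b9⊕b10⊕b11⊕b12⊕b13⊕b14⊕b15⊕b24⊕b25⊕b26⊕b27⊕b28⊕b29⊕b30⊕b31 = 0⊕1⊕1⊕0⊕0⊕0⊕0⊕1⊕1⊕1⊕1⊕0⊕1⊕1⊕1⊕1 = 0
s16: b16⊕b17⊕b18⊕b19⊕b20⊕b21⊕b22⊕b23⊕b24⊕b25⊕b26⊕b27⊕b28⊕b29⊕b30⊕b31 = 1⊕0⊕1⊕1⊕0⊕0⊕0⊕1⊕1⊕1⊕1⊕0⊕1⊕1⊕1⊕1 = 1
Syndrome (s16...s1) = 10011 → position 19.
Overall parity (XOR of all 32 bits, including p0): 0⊕1⊕0⊕1⊕0⊕0⊕0⊕0⊕0⊕1⊕1⊕0⊕0⊕0⊕0⊕1⊕1⊕0⊕1⊕1⊕0⊕0⊕0⊕1⊕1⊕1⊕1⊕0⊕1⊕1⊕1⊕1 = 0
Overall=0, syndrome position=19 → double-bit error detected (uncorrectable).

double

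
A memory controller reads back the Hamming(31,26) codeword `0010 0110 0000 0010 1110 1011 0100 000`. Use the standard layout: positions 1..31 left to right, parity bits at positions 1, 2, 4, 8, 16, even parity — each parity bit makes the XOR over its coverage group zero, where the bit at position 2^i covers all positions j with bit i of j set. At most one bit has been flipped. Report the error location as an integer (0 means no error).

29

s1: b1⊕b3⊕b5⊕b7⊕b9⊕b11⊕b13⊕b15⊕b17⊕b19⊕b21⊕b23⊕b25⊕b27⊕b29⊕b31 = 0⊕1⊕0⊕1⊕0⊕0⊕0⊕1⊕1⊕1⊕1⊕1⊕0⊕0⊕0⊕0 = 1
s2: b2⊕b3⊕b6⊕b7⊕b10⊕b11⊕b14⊕b15⊕b18⊕b19⊕b22⊕b23⊕b26⊕b27⊕b30⊕b31 = 0⊕1⊕1⊕1⊕0⊕0⊕0⊕1⊕1⊕1⊕0⊕1⊕1⊕0⊕0⊕0 = 0
s4: b4⊕b5⊕b6⊕b7⊕b12⊕b13⊕b14⊕b15⊕b20⊕b21⊕b22⊕b23⊕b28⊕b29⊕b30⊕b31 = 0⊕0⊕1⊕1⊕0⊕0⊕0⊕1⊕0⊕1⊕0⊕1⊕0⊕0⊕0⊕0 = 1
s8: b8⊕b9⊕b10⊕b11⊕b12⊕b13⊕b14⊕b15⊕b24⊕b25⊕b26⊕b27⊕b28⊕b29⊕b30⊕b31 = 0⊕0⊕0⊕0⊕0⊕0⊕0⊕1⊕1⊕0⊕1⊕0⊕0⊕0⊕0⊕0 = 1
s16: b16⊕b17⊕b18⊕b19⊕b20⊕b21⊕b22⊕b23⊕b24⊕b25⊕b26⊕b27⊕b28⊕b29⊕b30⊕b31 = 0⊕1⊕1⊕1⊕0⊕1⊕0⊕1⊕1⊕0⊕1⊕0⊕0⊕0⊕0⊕0 = 1
Syndrome (s16...s1) = 11101 → position 29.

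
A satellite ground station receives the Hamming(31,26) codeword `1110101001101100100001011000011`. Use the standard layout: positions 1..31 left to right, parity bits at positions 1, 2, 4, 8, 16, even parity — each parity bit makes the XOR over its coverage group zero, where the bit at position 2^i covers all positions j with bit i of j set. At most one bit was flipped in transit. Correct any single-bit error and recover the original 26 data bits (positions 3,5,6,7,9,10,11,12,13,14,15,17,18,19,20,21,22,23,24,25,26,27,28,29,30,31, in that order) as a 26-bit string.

s1: b1⊕b3⊕b5⊕b7⊕b9⊕b11⊕b13⊕b15⊕b17⊕b19⊕b21⊕b23⊕b25⊕b27⊕b29⊕b31 = 1⊕1⊕1⊕1⊕0⊕1⊕1⊕0⊕1⊕0⊕0⊕0⊕1⊕0⊕0⊕1 = 1
s2: b2⊕b3⊕b6⊕b7⊕b10⊕b11⊕b14⊕b15⊕b18⊕b19⊕b22⊕b23⊕b26⊕b27⊕b30⊕b31 = 1⊕1⊕0⊕1⊕1⊕1⊕1⊕0⊕0⊕0⊕1⊕0⊕0⊕0⊕1⊕1 = 1
s4: b4⊕b5⊕b6⊕b7⊕b12⊕b13⊕b14⊕b15⊕b20⊕b21⊕b22⊕b23⊕b28⊕b29⊕b30⊕b31 = 0⊕1⊕0⊕1⊕0⊕1⊕1⊕0⊕0⊕0⊕1⊕0⊕0⊕0⊕1⊕1 = 1
s8: b8⊕b9⊕b10⊕b11⊕b12⊕b13⊕b14⊕b15⊕b24⊕b25⊕b26⊕b27⊕b28⊕b29⊕b30⊕b31 = 0⊕0⊕1⊕1⊕0⊕1⊕1⊕0⊕1⊕1⊕0⊕0⊕0⊕0⊕1⊕1 = 0
s16: b16⊕b17⊕b18⊕b19⊕b20⊕b21⊕b22⊕b23⊕b24⊕b25⊕b26⊕b27⊕b28⊕b29⊕b30⊕b31 = 0⊕1⊕0⊕0⊕0⊕0⊕1⊕0⊕1⊕1⊕0⊕0⊕0⊕0⊕1⊕1 = 0
Syndrome (s16...s1) = 00111 → position 7.
Flip bit 7: corrected codeword = 1110100001101100100001011000011
Data bits at positions 3,5,6,7,9,10,11,12,13,14,15,17,18,19,20,21,22,23,24,25,26,27,28,29,30,31: 11000110110100001011000011

11000110110100001011000011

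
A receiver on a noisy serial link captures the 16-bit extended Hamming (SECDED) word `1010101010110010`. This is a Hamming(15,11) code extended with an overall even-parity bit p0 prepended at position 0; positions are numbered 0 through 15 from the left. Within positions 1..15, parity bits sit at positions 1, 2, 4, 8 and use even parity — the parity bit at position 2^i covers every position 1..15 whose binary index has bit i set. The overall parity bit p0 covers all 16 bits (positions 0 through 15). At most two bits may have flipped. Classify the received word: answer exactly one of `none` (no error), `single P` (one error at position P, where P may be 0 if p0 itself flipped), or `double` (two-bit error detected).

double

s1: b1⊕b3⊕b5⊕b7⊕b9⊕b11⊕b13⊕b15 = 0⊕0⊕0⊕0⊕0⊕1⊕0⊕0 = 1
s2: b2⊕b3⊕b6⊕b7⊕b10⊕b11⊕b14⊕b15 = 1⊕0⊕1⊕0⊕1⊕1⊕1⊕0 = 1
s4: b4⊕b5⊕b6⊕b7⊕b12⊕b13⊕b14⊕b15 = 1⊕0⊕1⊕0⊕0⊕0⊕1⊕0 = 1
s8: b8⊕b9⊕b10⊕b11⊕b12⊕b13⊕b14⊕b15 = 1⊕0⊕1⊕1⊕0⊕0⊕1⊕0 = 0
Syndrome (s8...s1) = 0111 → position 7.
Overall parity (XOR of all 16 bits, including p0): 1⊕0⊕1⊕0⊕1⊕0⊕1⊕0⊕1⊕0⊕1⊕1⊕0⊕0⊕1⊕0 = 0
Overall=0, syndrome position=7 → double-bit error detected (uncorrectable).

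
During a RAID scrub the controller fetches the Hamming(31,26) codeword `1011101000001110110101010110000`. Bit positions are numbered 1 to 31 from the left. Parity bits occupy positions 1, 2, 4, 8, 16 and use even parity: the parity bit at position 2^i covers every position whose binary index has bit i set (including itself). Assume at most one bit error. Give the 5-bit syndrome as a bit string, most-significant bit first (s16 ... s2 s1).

s1: b1⊕b3⊕b5⊕b7⊕b9⊕b11⊕b13⊕b15⊕b17⊕b19⊕b21⊕b23⊕b25⊕b27⊕b29⊕b31 = 1⊕1⊕1⊕1⊕0⊕0⊕1⊕1⊕1⊕0⊕0⊕0⊕0⊕1⊕0⊕0 = 0
s2: b2⊕b3⊕b6⊕b7⊕b10⊕b11⊕b14⊕b15⊕b18⊕b19⊕b22⊕b23⊕b26⊕b27⊕b30⊕b31 = 0⊕1⊕0⊕1⊕0⊕0⊕1⊕1⊕1⊕0⊕1⊕0⊕1⊕1⊕0⊕0 = 0
s4: b4⊕b5⊕b6⊕b7⊕b12⊕b13⊕b14⊕b15⊕b20⊕b21⊕b22⊕b23⊕b28⊕b29⊕b30⊕b31 = 1⊕1⊕0⊕1⊕0⊕1⊕1⊕1⊕1⊕0⊕1⊕0⊕0⊕0⊕0⊕0 = 0
s8: b8⊕b9⊕b10⊕b11⊕b12⊕b13⊕b14⊕b15⊕b24⊕b25⊕b26⊕b27⊕b28⊕b29⊕b30⊕b31 = 0⊕0⊕0⊕0⊕0⊕1⊕1⊕1⊕1⊕0⊕1⊕1⊕0⊕0⊕0⊕0 = 0
s16: b16⊕b17⊕b18⊕b19⊕b20⊕b21⊕b22⊕b23⊕b24⊕b25⊕b26⊕b27⊕b28⊕b29⊕b30⊕b31 = 0⊕1⊕1⊕0⊕1⊕0⊕1⊕0⊕1⊕0⊕1⊕1⊕0⊕0⊕0⊕0 = 1
Syndrome (s16...s1) = 10000 → position 16.

10000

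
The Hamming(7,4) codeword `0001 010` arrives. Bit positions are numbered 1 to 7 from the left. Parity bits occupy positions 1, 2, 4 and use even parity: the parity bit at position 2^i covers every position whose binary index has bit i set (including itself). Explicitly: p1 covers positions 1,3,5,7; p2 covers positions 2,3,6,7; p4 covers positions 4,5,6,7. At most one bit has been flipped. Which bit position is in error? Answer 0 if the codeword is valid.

s1: b1⊕b3⊕b5⊕b7 = 0⊕0⊕0⊕0 = 0
s2: b2⊕b3⊕b6⊕b7 = 0⊕0⊕1⊕0 = 1
s4: b4⊕b5⊕b6⊕b7 = 1⊕0⊕1⊕0 = 0
Syndrome (s4...s1) = 010 → position 2.

2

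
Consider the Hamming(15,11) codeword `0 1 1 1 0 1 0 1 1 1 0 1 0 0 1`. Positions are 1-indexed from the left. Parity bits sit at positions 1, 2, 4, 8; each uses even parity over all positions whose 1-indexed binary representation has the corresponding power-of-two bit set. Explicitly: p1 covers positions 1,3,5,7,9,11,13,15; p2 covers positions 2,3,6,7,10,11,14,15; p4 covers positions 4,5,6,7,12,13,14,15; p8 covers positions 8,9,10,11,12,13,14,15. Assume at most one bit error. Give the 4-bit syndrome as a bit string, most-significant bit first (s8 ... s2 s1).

1011

s1: b1⊕b3⊕b5⊕b7⊕b9⊕b11⊕b13⊕b15 = 0⊕1⊕0⊕0⊕1⊕0⊕0⊕1 = 1
s2: b2⊕b3⊕b6⊕b7⊕b10⊕b11⊕b14⊕b15 = 1⊕1⊕1⊕0⊕1⊕0⊕0⊕1 = 1
s4: b4⊕b5⊕b6⊕b7⊕b12⊕b13⊕b14⊕b15 = 1⊕0⊕1⊕0⊕1⊕0⊕0⊕1 = 0
s8: b8⊕b9⊕b10⊕b11⊕b12⊕b13⊕b14⊕b15 = 1⊕1⊕1⊕0⊕1⊕0⊕0⊕1 = 1
Syndrome (s8...s1) = 1011 → position 11.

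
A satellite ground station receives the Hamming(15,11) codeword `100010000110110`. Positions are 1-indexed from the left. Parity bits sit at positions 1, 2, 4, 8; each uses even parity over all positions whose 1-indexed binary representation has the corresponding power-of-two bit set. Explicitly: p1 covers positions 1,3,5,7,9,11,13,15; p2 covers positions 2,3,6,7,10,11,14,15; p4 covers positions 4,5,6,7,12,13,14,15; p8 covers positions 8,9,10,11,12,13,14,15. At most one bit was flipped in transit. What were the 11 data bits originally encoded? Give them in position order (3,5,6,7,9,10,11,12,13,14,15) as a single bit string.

01100110110

s1: b1⊕b3⊕b5⊕b7⊕b9⊕b11⊕b13⊕b15 = 1⊕0⊕1⊕0⊕0⊕1⊕1⊕0 = 0
s2: b2⊕b3⊕b6⊕b7⊕b10⊕b11⊕b14⊕b15 = 0⊕0⊕0⊕0⊕1⊕1⊕1⊕0 = 1
s4: b4⊕b5⊕b6⊕b7⊕b12⊕b13⊕b14⊕b15 = 0⊕1⊕0⊕0⊕0⊕1⊕1⊕0 = 1
s8: b8⊕b9⊕b10⊕b11⊕b12⊕b13⊕b14⊕b15 = 0⊕0⊕1⊕1⊕0⊕1⊕1⊕0 = 0
Syndrome (s8...s1) = 0110 → position 6.
Flip bit 6: corrected codeword = 100011000110110
Data bits at positions 3,5,6,7,9,10,11,12,13,14,15: 01100110110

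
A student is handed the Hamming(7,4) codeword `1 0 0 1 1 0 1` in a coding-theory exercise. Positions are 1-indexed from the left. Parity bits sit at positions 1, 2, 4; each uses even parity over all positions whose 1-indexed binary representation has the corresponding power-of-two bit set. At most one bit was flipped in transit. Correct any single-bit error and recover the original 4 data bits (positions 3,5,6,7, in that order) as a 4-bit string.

s1: b1⊕b3⊕b5⊕b7 = 1⊕0⊕1⊕1 = 1
s2: b2⊕b3⊕b6⊕b7 = 0⊕0⊕0⊕1 = 1
s4: b4⊕b5⊕b6⊕b7 = 1⊕1⊕0⊕1 = 1
Syndrome (s4...s1) = 111 → position 7.
Flip bit 7: corrected codeword = 1001100
Data bits at positions 3,5,6,7: 0100

0100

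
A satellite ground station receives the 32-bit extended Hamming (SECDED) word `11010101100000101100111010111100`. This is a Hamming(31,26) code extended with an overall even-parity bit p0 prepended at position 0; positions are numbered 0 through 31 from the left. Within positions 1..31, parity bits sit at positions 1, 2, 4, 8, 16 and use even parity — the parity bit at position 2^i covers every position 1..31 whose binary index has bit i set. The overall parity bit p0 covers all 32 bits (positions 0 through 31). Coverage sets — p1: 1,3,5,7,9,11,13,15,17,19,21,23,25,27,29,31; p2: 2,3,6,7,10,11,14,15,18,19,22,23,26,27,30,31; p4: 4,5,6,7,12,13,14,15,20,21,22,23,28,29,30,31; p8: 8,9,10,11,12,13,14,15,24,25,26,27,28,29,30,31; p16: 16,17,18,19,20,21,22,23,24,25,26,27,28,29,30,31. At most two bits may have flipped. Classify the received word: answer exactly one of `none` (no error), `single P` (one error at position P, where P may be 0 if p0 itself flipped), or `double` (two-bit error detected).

single 8

s1: b1⊕b3⊕b5⊕b7⊕b9⊕b11⊕b13⊕b15⊕b17⊕b19⊕b21⊕b23⊕b25⊕b27⊕b29⊕b31 = 1⊕1⊕1⊕1⊕0⊕0⊕0⊕0⊕1⊕0⊕1⊕0⊕0⊕1⊕1⊕0 = 0
s2: b2⊕b3⊕b6⊕b7⊕b10⊕b11⊕b14⊕b15⊕b18⊕b19⊕b22⊕b23⊕b26⊕b27⊕b30⊕b31 = 0⊕1⊕0⊕1⊕0⊕0⊕1⊕0⊕0⊕0⊕1⊕0⊕1⊕1⊕0⊕0 = 0
s4: b4⊕b5⊕b6⊕b7⊕b12⊕b13⊕b14⊕b15⊕b20⊕b21⊕b22⊕b23⊕b28⊕b29⊕b30⊕b31 = 0⊕1⊕0⊕1⊕0⊕0⊕1⊕0⊕1⊕1⊕1⊕0⊕1⊕1⊕0⊕0 = 0
s8: b8⊕b9⊕b10⊕b11⊕b12⊕b13⊕b14⊕b15⊕b24⊕b25⊕b26⊕b27⊕b28⊕b29⊕b30⊕b31 = 1⊕0⊕0⊕0⊕0⊕0⊕1⊕0⊕1⊕0⊕1⊕1⊕1⊕1⊕0⊕0 = 1
s16: b16⊕b17⊕b18⊕b19⊕b20⊕b21⊕b22⊕b23⊕b24⊕b25⊕b26⊕b27⊕b28⊕b29⊕b30⊕b31 = 1⊕1⊕0⊕0⊕1⊕1⊕1⊕0⊕1⊕0⊕1⊕1⊕1⊕1⊕0⊕0 = 0
Syndrome (s16...s1) = 01000 → position 8.
Overall parity (XOR of all 32 bits, including p0): 1⊕1⊕0⊕1⊕0⊕1⊕0⊕1⊕1⊕0⊕0⊕0⊕0⊕0⊕1⊕0⊕1⊕1⊕0⊕0⊕1⊕1⊕1⊕0⊕1⊕0⊕1⊕1⊕1⊕1⊕0⊕0 = 1
Overall=1, syndrome position=8 → single-bit error at position 8.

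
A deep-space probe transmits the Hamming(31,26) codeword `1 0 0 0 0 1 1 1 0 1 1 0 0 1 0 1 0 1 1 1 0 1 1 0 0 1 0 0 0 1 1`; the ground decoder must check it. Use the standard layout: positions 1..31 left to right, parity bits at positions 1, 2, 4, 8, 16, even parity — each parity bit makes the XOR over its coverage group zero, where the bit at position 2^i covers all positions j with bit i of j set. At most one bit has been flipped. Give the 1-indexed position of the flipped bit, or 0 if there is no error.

24

s1: b1⊕b3⊕b5⊕b7⊕b9⊕b11⊕b13⊕b15⊕b17⊕b19⊕b21⊕b23⊕b25⊕b27⊕b29⊕b31 = 1⊕0⊕0⊕1⊕0⊕1⊕0⊕0⊕0⊕1⊕0⊕1⊕0⊕0⊕0⊕1 = 0
s2: b2⊕b3⊕b6⊕b7⊕b10⊕b11⊕b14⊕b15⊕b18⊕b19⊕b22⊕b23⊕b26⊕b27⊕b30⊕b31 = 0⊕0⊕1⊕1⊕1⊕1⊕1⊕0⊕1⊕1⊕1⊕1⊕1⊕0⊕1⊕1 = 0
s4: b4⊕b5⊕b6⊕b7⊕b12⊕b13⊕b14⊕b15⊕b20⊕b21⊕b22⊕b23⊕b28⊕b29⊕b30⊕b31 = 0⊕0⊕1⊕1⊕0⊕0⊕1⊕0⊕1⊕0⊕1⊕1⊕0⊕0⊕1⊕1 = 0
s8: b8⊕b9⊕b10⊕b11⊕b12⊕b13⊕b14⊕b15⊕b24⊕b25⊕b26⊕b27⊕b28⊕b29⊕b30⊕b31 = 1⊕0⊕1⊕1⊕0⊕0⊕1⊕0⊕0⊕0⊕1⊕0⊕0⊕0⊕1⊕1 = 1
s16: b16⊕b17⊕b18⊕b19⊕b20⊕b21⊕b22⊕b23⊕b24⊕b25⊕b26⊕b27⊕b28⊕b29⊕b30⊕b31 = 1⊕0⊕1⊕1⊕1⊕0⊕1⊕1⊕0⊕0⊕1⊕0⊕0⊕0⊕1⊕1 = 1
Syndrome (s16...s1) = 11000 → position 24.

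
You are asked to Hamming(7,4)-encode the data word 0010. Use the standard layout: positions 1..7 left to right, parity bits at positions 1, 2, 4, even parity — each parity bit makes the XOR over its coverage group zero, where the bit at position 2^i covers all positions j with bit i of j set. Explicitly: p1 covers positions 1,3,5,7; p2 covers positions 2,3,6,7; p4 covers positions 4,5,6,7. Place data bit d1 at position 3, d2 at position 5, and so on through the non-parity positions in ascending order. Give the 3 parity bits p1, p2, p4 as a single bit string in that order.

Place data bits at non-power-of-two positions: b3=0, b5=0, b6=1, b7=0.
p1 = XOR of data positions {3,5,7} = 0⊕0⊕0 = 0
p2 = XOR of data positions {3,6,7} = 0⊕1⊕0 = 1
p4 = XOR of data positions {5,6,7} = 0⊕1⊕0 = 1
Parity bits p1,p2,p4 = 011

011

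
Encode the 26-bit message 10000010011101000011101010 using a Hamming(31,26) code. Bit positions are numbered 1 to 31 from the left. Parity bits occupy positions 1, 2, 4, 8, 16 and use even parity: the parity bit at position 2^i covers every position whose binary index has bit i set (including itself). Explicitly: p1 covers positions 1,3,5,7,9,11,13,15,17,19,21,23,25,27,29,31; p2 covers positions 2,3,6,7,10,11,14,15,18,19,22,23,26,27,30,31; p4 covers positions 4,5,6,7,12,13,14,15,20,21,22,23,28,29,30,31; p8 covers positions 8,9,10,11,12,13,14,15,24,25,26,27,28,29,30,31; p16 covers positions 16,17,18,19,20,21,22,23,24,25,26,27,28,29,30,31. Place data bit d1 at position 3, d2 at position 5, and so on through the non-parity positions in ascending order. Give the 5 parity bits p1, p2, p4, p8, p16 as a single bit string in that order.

01001

Place data bits at non-power-of-two positions: b3=1, b5=0, b6=0, b7=0, b9=0, b10=0, b11=1, b12=0, b13=0, b14=1, b15=1, b17=1, b18=0, b19=1, b20=0, b21=0, b22=0, b23=0, b24=1, b25=1, b26=1, b27=0, b28=1, b29=0, b30=1, b31=0.
p1 = XOR of data positions {3,5,7,9,11,13,15,17,19,21,23,25,27,29,31} = 1⊕0⊕0⊕0⊕1⊕0⊕1⊕1⊕1⊕0⊕0⊕1⊕0⊕0⊕0 = 0
p2 = XOR of data positions {3,6,7,10,11,14,15,18,19,22,23,26,27,30,31} = 1⊕0⊕0⊕0⊕1⊕1⊕1⊕0⊕1⊕0⊕0⊕1⊕0⊕1⊕0 = 1
p4 = XOR of data positions {5,6,7,12,13,14,15,20,21,22,23,28,29,30,31} = 0⊕0⊕0⊕0⊕0⊕1⊕1⊕0⊕0⊕0⊕0⊕1⊕0⊕1⊕0 = 0
p8 = XOR of data positions {9,10,11,12,13,14,15,24,25,26,27,28,29,30,31} = 0⊕0⊕1⊕0⊕0⊕1⊕1⊕1⊕1⊕1⊕0⊕1⊕0⊕1⊕0 = 0
p16 = XOR of data positions {17,18,19,20,21,22,23,24,25,26,27,28,29,30,31} = 1⊕0⊕1⊕0⊕0⊕0⊕0⊕1⊕1⊕1⊕0⊕1⊕0⊕1⊕0 = 1
Parity bits p1,p2,p4,p8,p16 = 01001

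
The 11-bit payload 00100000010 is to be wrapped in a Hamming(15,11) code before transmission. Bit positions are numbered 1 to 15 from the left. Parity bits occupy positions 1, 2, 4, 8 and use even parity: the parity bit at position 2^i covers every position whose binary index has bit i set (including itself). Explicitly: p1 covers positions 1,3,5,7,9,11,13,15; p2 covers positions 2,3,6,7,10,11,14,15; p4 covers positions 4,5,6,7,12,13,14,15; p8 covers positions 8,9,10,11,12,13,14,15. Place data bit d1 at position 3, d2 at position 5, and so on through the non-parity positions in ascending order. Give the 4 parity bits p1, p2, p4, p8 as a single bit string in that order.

0001

Place data bits at non-power-of-two positions: b3=0, b5=0, b6=1, b7=0, b9=0, b10=0, b11=0, b12=0, b13=0, b14=1, b15=0.
p1 = XOR of data positions {3,5,7,9,11,13,15} = 0⊕0⊕0⊕0⊕0⊕0⊕0 = 0
p2 = XOR of data positions {3,6,7,10,11,14,15} = 0⊕1⊕0⊕0⊕0⊕1⊕0 = 0
p4 = XOR of data positions {5,6,7,12,13,14,15} = 0⊕1⊕0⊕0⊕0⊕1⊕0 = 0
p8 = XOR of data positions {9,10,11,12,13,14,15} = 0⊕0⊕0⊕0⊕0⊕1⊕0 = 1
Parity bits p1,p2,p4,p8 = 0001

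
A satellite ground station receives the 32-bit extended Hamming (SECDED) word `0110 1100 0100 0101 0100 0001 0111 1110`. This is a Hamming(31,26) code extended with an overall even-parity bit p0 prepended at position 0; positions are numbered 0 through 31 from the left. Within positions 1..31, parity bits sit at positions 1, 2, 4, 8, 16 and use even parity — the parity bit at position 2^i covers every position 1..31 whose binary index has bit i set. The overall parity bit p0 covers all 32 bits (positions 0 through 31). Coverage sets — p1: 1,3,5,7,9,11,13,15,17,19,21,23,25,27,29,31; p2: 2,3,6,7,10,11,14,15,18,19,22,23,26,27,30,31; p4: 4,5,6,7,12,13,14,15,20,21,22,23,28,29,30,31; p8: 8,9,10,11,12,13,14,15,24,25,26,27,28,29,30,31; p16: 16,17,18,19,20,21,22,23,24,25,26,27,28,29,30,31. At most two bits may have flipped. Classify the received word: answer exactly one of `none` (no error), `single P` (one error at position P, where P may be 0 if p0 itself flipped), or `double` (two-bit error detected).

single 8

s1: b1⊕b3⊕b5⊕b7⊕b9⊕b11⊕b13⊕b15⊕b17⊕b19⊕b21⊕b23⊕b25⊕b27⊕b29⊕b31 = 1⊕0⊕1⊕0⊕1⊕0⊕1⊕1⊕1⊕0⊕0⊕1⊕1⊕1⊕1⊕0 = 0
s2: b2⊕b3⊕b6⊕b7⊕b10⊕b11⊕b14⊕b15⊕b18⊕b19⊕b22⊕b23⊕b26⊕b27⊕b30⊕b31 = 1⊕0⊕0⊕0⊕0⊕0⊕0⊕1⊕0⊕0⊕0⊕1⊕1⊕1⊕1⊕0 = 0
s4: b4⊕b5⊕b6⊕b7⊕b12⊕b13⊕b14⊕b15⊕b20⊕b21⊕b22⊕b23⊕b28⊕b29⊕b30⊕b31 = 1⊕1⊕0⊕0⊕0⊕1⊕0⊕1⊕0⊕0⊕0⊕1⊕1⊕1⊕1⊕0 = 0
s8: b8⊕b9⊕b10⊕b11⊕b12⊕b13⊕b14⊕b15⊕b24⊕b25⊕b26⊕b27⊕b28⊕b29⊕b30⊕b31 = 0⊕1⊕0⊕0⊕0⊕1⊕0⊕1⊕0⊕1⊕1⊕1⊕1⊕1⊕1⊕0 = 1
s16: b16⊕b17⊕b18⊕b19⊕b20⊕b21⊕b22⊕b23⊕b24⊕b25⊕b26⊕b27⊕b28⊕b29⊕b30⊕b31 = 0⊕1⊕0⊕0⊕0⊕0⊕0⊕1⊕0⊕1⊕1⊕1⊕1⊕1⊕1⊕0 = 0
Syndrome (s16...s1) = 01000 → position 8.
Overall parity (XOR of all 32 bits, including p0): 0⊕1⊕1⊕0⊕1⊕1⊕0⊕0⊕0⊕1⊕0⊕0⊕0⊕1⊕0⊕1⊕0⊕1⊕0⊕0⊕0⊕0⊕0⊕1⊕0⊕1⊕1⊕1⊕1⊕1⊕1⊕0 = 1
Overall=1, syndrome position=8 → single-bit error at position 8.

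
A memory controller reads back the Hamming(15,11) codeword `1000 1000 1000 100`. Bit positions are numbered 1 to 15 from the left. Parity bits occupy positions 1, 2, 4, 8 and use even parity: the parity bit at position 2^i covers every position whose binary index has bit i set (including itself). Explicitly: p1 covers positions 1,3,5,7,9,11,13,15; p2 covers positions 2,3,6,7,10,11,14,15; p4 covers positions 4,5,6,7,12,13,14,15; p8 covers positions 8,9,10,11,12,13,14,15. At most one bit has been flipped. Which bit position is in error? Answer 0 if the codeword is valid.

0

s1: b1⊕b3⊕b5⊕b7⊕b9⊕b11⊕b13⊕b15 = 1⊕0⊕1⊕0⊕1⊕0⊕1⊕0 = 0
s2: b2⊕b3⊕b6⊕b7⊕b10⊕b11⊕b14⊕b15 = 0⊕0⊕0⊕0⊕0⊕0⊕0⊕0 = 0
s4: b4⊕b5⊕b6⊕b7⊕b12⊕b13⊕b14⊕b15 = 0⊕1⊕0⊕0⊕0⊕1⊕0⊕0 = 0
s8: b8⊕b9⊕b10⊕b11⊕b12⊕b13⊕b14⊕b15 = 0⊕1⊕0⊕0⊕0⊕1⊕0⊕0 = 0
Syndrome (s8...s1) = 0000 → position 0 (no error).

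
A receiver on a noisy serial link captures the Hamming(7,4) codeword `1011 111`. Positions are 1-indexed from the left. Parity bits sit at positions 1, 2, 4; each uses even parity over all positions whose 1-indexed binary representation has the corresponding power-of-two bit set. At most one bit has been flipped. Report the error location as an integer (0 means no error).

2

s1: b1⊕b3⊕b5⊕b7 = 1⊕1⊕1⊕1 = 0
s2: b2⊕b3⊕b6⊕b7 = 0⊕1⊕1⊕1 = 1
s4: b4⊕b5⊕b6⊕b7 = 1⊕1⊕1⊕1 = 0
Syndrome (s4...s1) = 010 → position 2.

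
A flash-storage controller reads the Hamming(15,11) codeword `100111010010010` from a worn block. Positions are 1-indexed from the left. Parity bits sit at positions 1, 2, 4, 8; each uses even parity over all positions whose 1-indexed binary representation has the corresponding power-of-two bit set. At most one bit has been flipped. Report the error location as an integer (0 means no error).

11

s1: b1⊕b3⊕b5⊕b7⊕b9⊕b11⊕b13⊕b15 = 1⊕0⊕1⊕0⊕0⊕1⊕0⊕0 = 1
s2: b2⊕b3⊕b6⊕b7⊕b10⊕b11⊕b14⊕b15 = 0⊕0⊕1⊕0⊕0⊕1⊕1⊕0 = 1
s4: b4⊕b5⊕b6⊕b7⊕b12⊕b13⊕b14⊕b15 = 1⊕1⊕1⊕0⊕0⊕0⊕1⊕0 = 0
s8: b8⊕b9⊕b10⊕b11⊕b12⊕b13⊕b14⊕b15 = 1⊕0⊕0⊕1⊕0⊕0⊕1⊕0 = 1
Syndrome (s8...s1) = 1011 → position 11.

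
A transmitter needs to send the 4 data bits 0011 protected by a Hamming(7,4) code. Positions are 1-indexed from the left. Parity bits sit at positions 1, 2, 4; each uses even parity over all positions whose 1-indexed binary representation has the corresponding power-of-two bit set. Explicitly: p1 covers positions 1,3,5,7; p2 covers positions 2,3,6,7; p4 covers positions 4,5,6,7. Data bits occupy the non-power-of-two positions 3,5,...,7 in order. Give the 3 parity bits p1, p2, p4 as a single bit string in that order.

Place data bits at non-power-of-two positions: b3=0, b5=0, b6=1, b7=1.
p1 = XOR of data positions {3,5,7} = 0⊕0⊕1 = 1
p2 = XOR of data positions {3,6,7} = 0⊕1⊕1 = 0
p4 = XOR of data positions {5,6,7} = 0⊕1⊕1 = 0
Parity bits p1,p2,p4 = 100

100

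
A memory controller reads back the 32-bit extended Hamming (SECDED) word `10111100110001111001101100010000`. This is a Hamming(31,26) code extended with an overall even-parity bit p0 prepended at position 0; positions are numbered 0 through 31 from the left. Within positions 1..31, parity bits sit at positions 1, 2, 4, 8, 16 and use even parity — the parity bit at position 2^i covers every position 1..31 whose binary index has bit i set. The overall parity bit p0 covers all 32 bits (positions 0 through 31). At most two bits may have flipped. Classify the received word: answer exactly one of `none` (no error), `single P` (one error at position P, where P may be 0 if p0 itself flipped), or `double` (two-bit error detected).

none

s1: b1⊕b3⊕b5⊕b7⊕b9⊕b11⊕b13⊕b15⊕b17⊕b19⊕b21⊕b23⊕b25⊕b27⊕b29⊕b31 = 0⊕1⊕1⊕0⊕1⊕0⊕1⊕1⊕0⊕1⊕0⊕1⊕0⊕1⊕0⊕0 = 0
s2: b2⊕b3⊕b6⊕b7⊕b10⊕b11⊕b14⊕b15⊕b18⊕b19⊕b22⊕b23⊕b26⊕b27⊕b30⊕b31 = 1⊕1⊕0⊕0⊕0⊕0⊕1⊕1⊕0⊕1⊕1⊕1⊕0⊕1⊕0⊕0 = 0
s4: b4⊕b5⊕b6⊕b7⊕b12⊕b13⊕b14⊕b15⊕b20⊕b21⊕b22⊕b23⊕b28⊕b29⊕b30⊕b31 = 1⊕1⊕0⊕0⊕0⊕1⊕1⊕1⊕1⊕0⊕1⊕1⊕0⊕0⊕0⊕0 = 0
s8: b8⊕b9⊕b10⊕b11⊕b12⊕b13⊕b14⊕b15⊕b24⊕b25⊕b26⊕b27⊕b28⊕b29⊕b30⊕b31 = 1⊕1⊕0⊕0⊕0⊕1⊕1⊕1⊕0⊕0⊕0⊕1⊕0⊕0⊕0⊕0 = 0
s16: b16⊕b17⊕b18⊕b19⊕b20⊕b21⊕b22⊕b23⊕b24⊕b25⊕b26⊕b27⊕b28⊕b29⊕b30⊕b31 = 1⊕0⊕0⊕1⊕1⊕0⊕1⊕1⊕0⊕0⊕0⊕1⊕0⊕0⊕0⊕0 = 0
Syndrome (s16...s1) = 00000 → position 0 (no error).
Overall parity (XOR of all 32 bits, including p0): 1⊕0⊕1⊕1⊕1⊕1⊕0⊕0⊕1⊕1⊕0⊕0⊕0⊕1⊕1⊕1⊕1⊕0⊕0⊕1⊕1⊕0⊕1⊕1⊕0⊕0⊕0⊕1⊕0⊕0⊕0⊕0 = 0
Overall=0, syndrome position=0 → no error.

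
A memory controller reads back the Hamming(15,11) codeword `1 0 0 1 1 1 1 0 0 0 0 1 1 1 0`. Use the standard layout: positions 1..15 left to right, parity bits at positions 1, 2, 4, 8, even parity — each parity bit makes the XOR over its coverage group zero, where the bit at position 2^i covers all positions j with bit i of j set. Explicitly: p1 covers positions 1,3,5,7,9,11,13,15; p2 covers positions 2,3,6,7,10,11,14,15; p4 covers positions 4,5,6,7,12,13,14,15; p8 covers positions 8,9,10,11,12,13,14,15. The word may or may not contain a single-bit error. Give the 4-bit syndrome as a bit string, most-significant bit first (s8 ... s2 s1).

s1: b1⊕b3⊕b5⊕b7⊕b9⊕b11⊕b13⊕b15 = 1⊕0⊕1⊕1⊕0⊕0⊕1⊕0 = 0
s2: b2⊕b3⊕b6⊕b7⊕b10⊕b11⊕b14⊕b15 = 0⊕0⊕1⊕1⊕0⊕0⊕1⊕0 = 1
s4: b4⊕b5⊕b6⊕b7⊕b12⊕b13⊕b14⊕b15 = 1⊕1⊕1⊕1⊕1⊕1⊕1⊕0 = 1
s8: b8⊕b9⊕b10⊕b11⊕b12⊕b13⊕b14⊕b15 = 0⊕0⊕0⊕0⊕1⊕1⊕1⊕0 = 1
Syndrome (s8...s1) = 1110 → position 14.

1110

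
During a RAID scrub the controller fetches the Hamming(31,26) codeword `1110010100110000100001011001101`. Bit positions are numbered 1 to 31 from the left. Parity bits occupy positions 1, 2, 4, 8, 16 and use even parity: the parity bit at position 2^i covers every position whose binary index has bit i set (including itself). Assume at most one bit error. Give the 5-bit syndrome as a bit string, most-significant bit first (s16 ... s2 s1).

10001

s1: b1⊕b3⊕b5⊕b7⊕b9⊕b11⊕b13⊕b15⊕b17⊕b19⊕b21⊕b23⊕b25⊕b27⊕b29⊕b31 = 1⊕1⊕0⊕0⊕0⊕1⊕0⊕0⊕1⊕0⊕0⊕0⊕1⊕0⊕1⊕1 = 1
s2: b2⊕b3⊕b6⊕b7⊕b10⊕b11⊕b14⊕b15⊕b18⊕b19⊕b22⊕b23⊕b26⊕b27⊕b30⊕b31 = 1⊕1⊕1⊕0⊕0⊕1⊕0⊕0⊕0⊕0⊕1⊕0⊕0⊕0⊕0⊕1 = 0
s4: b4⊕b5⊕b6⊕b7⊕b12⊕b13⊕b14⊕b15⊕b20⊕b21⊕b22⊕b23⊕b28⊕b29⊕b30⊕b31 = 0⊕0⊕1⊕0⊕1⊕0⊕0⊕0⊕0⊕0⊕1⊕0⊕1⊕1⊕0⊕1 = 0
s8: b8⊕b9⊕b10⊕b11⊕b12⊕b13⊕b14⊕b15⊕b24⊕b25⊕b26⊕b27⊕b28⊕b29⊕b30⊕b31 = 1⊕0⊕0⊕1⊕1⊕0⊕0⊕0⊕1⊕1⊕0⊕0⊕1⊕1⊕0⊕1 = 0
s16: b16⊕b17⊕b18⊕b19⊕b20⊕b21⊕b22⊕b23⊕b24⊕b25⊕b26⊕b27⊕b28⊕b29⊕b30⊕b31 = 0⊕1⊕0⊕0⊕0⊕0⊕1⊕0⊕1⊕1⊕0⊕0⊕1⊕1⊕0⊕1 = 1
Syndrome (s16...s1) = 10001 → position 17.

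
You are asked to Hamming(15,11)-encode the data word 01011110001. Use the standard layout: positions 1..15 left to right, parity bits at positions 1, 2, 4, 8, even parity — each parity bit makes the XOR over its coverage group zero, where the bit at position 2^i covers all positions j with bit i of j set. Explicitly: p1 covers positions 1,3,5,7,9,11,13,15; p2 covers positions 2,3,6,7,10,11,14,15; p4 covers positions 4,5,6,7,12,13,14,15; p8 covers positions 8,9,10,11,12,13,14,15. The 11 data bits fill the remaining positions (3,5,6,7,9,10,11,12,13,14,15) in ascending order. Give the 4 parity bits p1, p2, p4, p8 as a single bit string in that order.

1010

Place data bits at non-power-of-two positions: b3=0, b5=1, b6=0, b7=1, b9=1, b10=1, b11=1, b12=0, b13=0, b14=0, b15=1.
p1 = XOR of data positions {3,5,7,9,11,13,15} = 0⊕1⊕1⊕1⊕1⊕0⊕1 = 1
p2 = XOR of data positions {3,6,7,10,11,14,15} = 0⊕0⊕1⊕1⊕1⊕0⊕1 = 0
p4 = XOR of data positions {5,6,7,12,13,14,15} = 1⊕0⊕1⊕0⊕0⊕0⊕1 = 1
p8 = XOR of data positions {9,10,11,12,13,14,15} = 1⊕1⊕1⊕0⊕0⊕0⊕1 = 0
Parity bits p1,p2,p4,p8 = 1010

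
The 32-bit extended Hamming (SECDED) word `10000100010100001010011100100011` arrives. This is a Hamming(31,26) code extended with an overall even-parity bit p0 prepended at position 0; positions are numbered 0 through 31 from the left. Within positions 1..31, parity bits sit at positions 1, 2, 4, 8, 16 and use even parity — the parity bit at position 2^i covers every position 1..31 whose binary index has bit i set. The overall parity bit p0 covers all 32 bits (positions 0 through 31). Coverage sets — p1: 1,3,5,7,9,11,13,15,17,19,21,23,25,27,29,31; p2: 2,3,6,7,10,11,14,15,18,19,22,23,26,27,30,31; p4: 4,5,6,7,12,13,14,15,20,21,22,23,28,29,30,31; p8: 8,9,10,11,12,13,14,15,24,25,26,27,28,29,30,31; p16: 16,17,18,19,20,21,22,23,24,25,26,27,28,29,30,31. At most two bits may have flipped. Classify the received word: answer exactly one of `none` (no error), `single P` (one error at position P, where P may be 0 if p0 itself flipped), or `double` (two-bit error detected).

s1: b1⊕b3⊕b5⊕b7⊕b9⊕b11⊕b13⊕b15⊕b17⊕b19⊕b21⊕b23⊕b25⊕b27⊕b29⊕b31 = 0⊕0⊕1⊕0⊕1⊕1⊕0⊕0⊕0⊕0⊕1⊕1⊕0⊕0⊕0⊕1 = 0
s2: b2⊕b3⊕b6⊕b7⊕b10⊕b11⊕b14⊕b15⊕b18⊕b19⊕b22⊕b23⊕b26⊕b27⊕b30⊕b31 = 0⊕0⊕0⊕0⊕0⊕1⊕0⊕0⊕1⊕0⊕1⊕1⊕1⊕0⊕1⊕1 = 1
s4: b4⊕b5⊕b6⊕b7⊕b12⊕b13⊕b14⊕b15⊕b20⊕b21⊕b22⊕b23⊕b28⊕b29⊕b30⊕b31 = 0⊕1⊕0⊕0⊕0⊕0⊕0⊕0⊕0⊕1⊕1⊕1⊕0⊕0⊕1⊕1 = 0
s8: b8⊕b9⊕b10⊕b11⊕b12⊕b13⊕b14⊕b15⊕b24⊕b25⊕b26⊕b27⊕b28⊕b29⊕b30⊕b31 = 0⊕1⊕0⊕1⊕0⊕0⊕0⊕0⊕0⊕0⊕1⊕0⊕0⊕0⊕1⊕1 = 1
s16: b16⊕b17⊕b18⊕b19⊕b20⊕b21⊕b22⊕b23⊕b24⊕b25⊕b26⊕b27⊕b28⊕b29⊕b30⊕b31 = 1⊕0⊕1⊕0⊕0⊕1⊕1⊕1⊕0⊕0⊕1⊕0⊕0⊕0⊕1⊕1 = 0
Syndrome (s16...s1) = 01010 → position 10.
Overall parity (XOR of all 32 bits, including p0): 1⊕0⊕0⊕0⊕0⊕1⊕0⊕0⊕0⊕1⊕0⊕1⊕0⊕0⊕0⊕0⊕1⊕0⊕1⊕0⊕0⊕1⊕1⊕1⊕0⊕0⊕1⊕0⊕0⊕0⊕1⊕1 = 0
Overall=0, syndrome position=10 → double-bit error detected (uncorrectable).

double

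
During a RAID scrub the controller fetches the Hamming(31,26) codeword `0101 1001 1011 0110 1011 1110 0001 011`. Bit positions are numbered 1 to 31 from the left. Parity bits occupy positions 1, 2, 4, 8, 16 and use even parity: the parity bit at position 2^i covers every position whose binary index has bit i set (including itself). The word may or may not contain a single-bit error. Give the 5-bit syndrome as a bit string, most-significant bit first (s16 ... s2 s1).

11011

s1: b1⊕b3⊕b5⊕b7⊕b9⊕b11⊕b13⊕b15⊕b17⊕b19⊕b21⊕b23⊕b25⊕b27⊕b29⊕b31 = 0⊕0⊕1⊕0⊕1⊕1⊕0⊕1⊕1⊕1⊕1⊕1⊕0⊕0⊕0⊕1 = 1
s2: b2⊕b3⊕b6⊕b7⊕b10⊕b11⊕b14⊕b15⊕b18⊕b19⊕b22⊕b23⊕b26⊕b27⊕b30⊕b31 = 1⊕0⊕0⊕0⊕0⊕1⊕1⊕1⊕0⊕1⊕1⊕1⊕0⊕0⊕1⊕1 = 1
s4: b4⊕b5⊕b6⊕b7⊕b12⊕b13⊕b14⊕b15⊕b20⊕b21⊕b22⊕b23⊕b28⊕b29⊕b30⊕b31 = 1⊕1⊕0⊕0⊕1⊕0⊕1⊕1⊕1⊕1⊕1⊕1⊕1⊕0⊕1⊕1 = 0
s8: b8⊕b9⊕b10⊕b11⊕b12⊕b13⊕b14⊕b15⊕b24⊕b25⊕b26⊕b27⊕b28⊕b29⊕b30⊕b31 = 1⊕1⊕0⊕1⊕1⊕0⊕1⊕1⊕0⊕0⊕0⊕0⊕1⊕0⊕1⊕1 = 1
s16: b16⊕b17⊕b18⊕b19⊕b20⊕b21⊕b22⊕b23⊕b24⊕b25⊕b26⊕b27⊕b28⊕b29⊕b30⊕b31 = 0⊕1⊕0⊕1⊕1⊕1⊕1⊕1⊕0⊕0⊕0⊕0⊕1⊕0⊕1⊕1 = 1
Syndrome (s16...s1) = 11011 → position 27.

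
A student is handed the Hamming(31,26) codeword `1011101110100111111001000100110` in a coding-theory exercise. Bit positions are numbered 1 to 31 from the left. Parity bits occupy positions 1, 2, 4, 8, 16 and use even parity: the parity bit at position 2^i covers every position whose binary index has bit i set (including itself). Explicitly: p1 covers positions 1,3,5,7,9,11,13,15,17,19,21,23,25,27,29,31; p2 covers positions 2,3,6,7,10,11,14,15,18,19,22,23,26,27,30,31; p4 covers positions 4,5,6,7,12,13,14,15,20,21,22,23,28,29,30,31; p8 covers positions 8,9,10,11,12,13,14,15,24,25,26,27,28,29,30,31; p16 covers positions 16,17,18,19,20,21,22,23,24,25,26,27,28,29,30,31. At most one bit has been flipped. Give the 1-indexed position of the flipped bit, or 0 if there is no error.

0

s1: b1⊕b3⊕b5⊕b7⊕b9⊕b11⊕b13⊕b15⊕b17⊕b19⊕b21⊕b23⊕b25⊕b27⊕b29⊕b31 = 1⊕1⊕1⊕1⊕1⊕1⊕0⊕1⊕1⊕1⊕0⊕0⊕0⊕0⊕1⊕0 = 0
s2: b2⊕b3⊕b6⊕b7⊕b10⊕b11⊕b14⊕b15⊕b18⊕b19⊕b22⊕b23⊕b26⊕b27⊕b30⊕b31 = 0⊕1⊕0⊕1⊕0⊕1⊕1⊕1⊕1⊕1⊕1⊕0⊕1⊕0⊕1⊕0 = 0
s4: b4⊕b5⊕b6⊕b7⊕b12⊕b13⊕b14⊕b15⊕b20⊕b21⊕b22⊕b23⊕b28⊕b29⊕b30⊕b31 = 1⊕1⊕0⊕1⊕0⊕0⊕1⊕1⊕0⊕0⊕1⊕0⊕0⊕1⊕1⊕0 = 0
s8: b8⊕b9⊕b10⊕b11⊕b12⊕b13⊕b14⊕b15⊕b24⊕b25⊕b26⊕b27⊕b28⊕b29⊕b30⊕b31 = 1⊕1⊕0⊕1⊕0⊕0⊕1⊕1⊕0⊕0⊕1⊕0⊕0⊕1⊕1⊕0 = 0
s16: b16⊕b17⊕b18⊕b19⊕b20⊕b21⊕b22⊕b23⊕b24⊕b25⊕b26⊕b27⊕b28⊕b29⊕b30⊕b31 = 1⊕1⊕1⊕1⊕0⊕0⊕1⊕0⊕0⊕0⊕1⊕0⊕0⊕1⊕1⊕0 = 0
Syndrome (s16...s1) = 00000 → position 0 (no error).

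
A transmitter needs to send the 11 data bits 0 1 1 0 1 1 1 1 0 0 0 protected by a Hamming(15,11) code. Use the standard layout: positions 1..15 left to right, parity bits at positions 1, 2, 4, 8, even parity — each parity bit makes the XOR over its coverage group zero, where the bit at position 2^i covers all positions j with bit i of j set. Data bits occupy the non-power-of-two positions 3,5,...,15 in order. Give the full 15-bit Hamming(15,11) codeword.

Place data bits at non-power-of-two positions: b3=0, b5=1, b6=1, b7=0, b9=1, b10=1, b11=1, b12=1, b13=0, b14=0, b15=0.
p1 = XOR of data positions {3,5,7,9,11,13,15} = 0⊕1⊕0⊕1⊕1⊕0⊕0 = 1
p2 = XOR of data positions {3,6,7,10,11,14,15} = 0⊕1⊕0⊕1⊕1⊕0⊕0 = 1
p4 = XOR of data positions {5,6,7,12,13,14,15} = 1⊕1⊕0⊕1⊕0⊕0⊕0 = 1
p8 = XOR of data positions {9,10,11,12,13,14,15} = 1⊕1⊕1⊕1⊕0⊕0⊕0 = 0
Codeword b1..b15 = 110111001111000

110111001111000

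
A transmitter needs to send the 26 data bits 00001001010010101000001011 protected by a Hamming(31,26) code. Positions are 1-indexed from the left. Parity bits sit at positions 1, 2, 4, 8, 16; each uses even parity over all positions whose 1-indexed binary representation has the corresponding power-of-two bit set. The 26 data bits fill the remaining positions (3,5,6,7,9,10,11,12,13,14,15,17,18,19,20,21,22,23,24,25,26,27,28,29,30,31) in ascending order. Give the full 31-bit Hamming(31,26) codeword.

Place data bits at non-power-of-two positions: b3=0, b5=0, b6=0, b7=0, b9=1, b10=0, b11=0, b12=1, b13=0, b14=1, b15=0, b17=0, b18=1, b19=0, b20=1, b21=0, b22=1, b23=0, b24=0, b25=0, b26=0, b27=0, b28=1, b29=0, b30=1, b31=1.
p1 = XOR of data positions {3,5,7,9,11,13,15,17,19,21,23,25,27,29,31} = 0⊕0⊕0⊕1⊕0⊕0⊕0⊕0⊕0⊕0⊕0⊕0⊕0⊕0⊕1 = 0
p2 = XOR of data positions {3,6,7,10,11,14,15,18,19,22,23,26,27,30,31} = 0⊕0⊕0⊕0⊕0⊕1⊕0⊕1⊕0⊕1⊕0⊕0⊕0⊕1⊕1 = 1
p4 = XOR of data positions {5,6,7,12,13,14,15,20,21,22,23,28,29,30,31} = 0⊕0⊕0⊕1⊕0⊕1⊕0⊕1⊕0⊕1⊕0⊕1⊕0⊕1⊕1 = 1
p8 = XOR of data positions {9,10,11,12,13,14,15,24,25,26,27,28,29,30,31} = 1⊕0⊕0⊕1⊕0⊕1⊕0⊕0⊕0⊕0⊕0⊕1⊕0⊕1⊕1 = 0
p16 = XOR of data positions {17,18,19,20,21,22,23,24,25,26,27,28,29,30,31} = 0⊕1⊕0⊕1⊕0⊕1⊕0⊕0⊕0⊕0⊕0⊕1⊕0⊕1⊕1 = 0
Codeword b1..b31 = 0101000010010100010101000001011

0101000010010100010101000001011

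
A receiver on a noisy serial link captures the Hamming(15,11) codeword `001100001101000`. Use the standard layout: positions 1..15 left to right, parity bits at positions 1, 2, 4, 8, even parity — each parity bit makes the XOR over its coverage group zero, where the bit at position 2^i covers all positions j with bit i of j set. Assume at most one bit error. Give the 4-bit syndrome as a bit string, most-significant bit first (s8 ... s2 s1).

1000

s1: b1⊕b3⊕b5⊕b7⊕b9⊕b11⊕b13⊕b15 = 0⊕1⊕0⊕0⊕1⊕0⊕0⊕0 = 0
s2: b2⊕b3⊕b6⊕b7⊕b10⊕b11⊕b14⊕b15 = 0⊕1⊕0⊕0⊕1⊕0⊕0⊕0 = 0
s4: b4⊕b5⊕b6⊕b7⊕b12⊕b13⊕b14⊕b15 = 1⊕0⊕0⊕0⊕1⊕0⊕0⊕0 = 0
s8: b8⊕b9⊕b10⊕b11⊕b12⊕b13⊕b14⊕b15 = 0⊕1⊕1⊕0⊕1⊕0⊕0⊕0 = 1
Syndrome (s8...s1) = 1000 → position 8.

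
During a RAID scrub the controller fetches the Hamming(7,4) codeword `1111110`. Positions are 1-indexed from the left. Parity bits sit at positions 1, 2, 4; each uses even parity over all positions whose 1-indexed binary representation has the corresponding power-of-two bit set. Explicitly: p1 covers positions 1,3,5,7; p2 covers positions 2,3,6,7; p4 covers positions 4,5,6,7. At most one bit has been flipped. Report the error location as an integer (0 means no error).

7

s1: b1⊕b3⊕b5⊕b7 = 1⊕1⊕1⊕0 = 1
s2: b2⊕b3⊕b6⊕b7 = 1⊕1⊕1⊕0 = 1
s4: b4⊕b5⊕b6⊕b7 = 1⊕1⊕1⊕0 = 1
Syndrome (s4...s1) = 111 → position 7.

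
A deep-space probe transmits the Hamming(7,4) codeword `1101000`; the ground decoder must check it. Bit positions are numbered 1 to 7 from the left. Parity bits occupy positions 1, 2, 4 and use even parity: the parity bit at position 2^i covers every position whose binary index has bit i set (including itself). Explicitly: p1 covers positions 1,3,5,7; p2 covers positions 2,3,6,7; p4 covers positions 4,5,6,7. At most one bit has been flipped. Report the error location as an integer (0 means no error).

s1: b1⊕b3⊕b5⊕b7 = 1⊕0⊕0⊕0 = 1
s2: b2⊕b3⊕b6⊕b7 = 1⊕0⊕0⊕0 = 1
s4: b4⊕b5⊕b6⊕b7 = 1⊕0⊕0⊕0 = 1
Syndrome (s4...s1) = 111 → position 7.

7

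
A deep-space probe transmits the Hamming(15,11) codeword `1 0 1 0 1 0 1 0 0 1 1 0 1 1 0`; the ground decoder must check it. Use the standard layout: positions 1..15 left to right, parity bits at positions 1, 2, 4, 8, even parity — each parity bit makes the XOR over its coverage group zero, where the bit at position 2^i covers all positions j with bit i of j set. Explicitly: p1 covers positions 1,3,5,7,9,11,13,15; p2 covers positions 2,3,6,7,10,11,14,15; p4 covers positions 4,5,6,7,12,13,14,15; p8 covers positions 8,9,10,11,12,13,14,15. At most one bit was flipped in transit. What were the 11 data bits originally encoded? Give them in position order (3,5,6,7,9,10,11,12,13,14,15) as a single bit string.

s1: b1⊕b3⊕b5⊕b7⊕b9⊕b11⊕b13⊕b15 = 1⊕1⊕1⊕1⊕0⊕1⊕1⊕0 = 0
s2: b2⊕b3⊕b6⊕b7⊕b10⊕b11⊕b14⊕b15 = 0⊕1⊕0⊕1⊕1⊕1⊕1⊕0 = 1
s4: b4⊕b5⊕b6⊕b7⊕b12⊕b13⊕b14⊕b15 = 0⊕1⊕0⊕1⊕0⊕1⊕1⊕0 = 0
s8: b8⊕b9⊕b10⊕b11⊕b12⊕b13⊕b14⊕b15 = 0⊕0⊕1⊕1⊕0⊕1⊕1⊕0 = 0
Syndrome (s8...s1) = 0010 → position 2.
Flip bit 2: corrected codeword = 111010100110110
Data bits at positions 3,5,6,7,9,10,11,12,13,14,15: 11010110110

11010110110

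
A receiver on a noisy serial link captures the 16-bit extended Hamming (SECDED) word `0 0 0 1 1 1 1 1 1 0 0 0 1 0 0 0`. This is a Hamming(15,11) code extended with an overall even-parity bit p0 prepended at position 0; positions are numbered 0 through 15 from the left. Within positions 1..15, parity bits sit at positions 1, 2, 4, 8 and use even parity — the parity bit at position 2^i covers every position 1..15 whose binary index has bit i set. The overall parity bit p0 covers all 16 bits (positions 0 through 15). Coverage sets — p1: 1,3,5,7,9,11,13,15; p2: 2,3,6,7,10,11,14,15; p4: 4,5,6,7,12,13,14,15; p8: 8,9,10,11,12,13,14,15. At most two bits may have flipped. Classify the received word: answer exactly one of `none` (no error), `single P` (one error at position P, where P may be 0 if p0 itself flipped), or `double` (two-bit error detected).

single 7

s1: b1⊕b3⊕b5⊕b7⊕b9⊕b11⊕b13⊕b15 = 0⊕1⊕1⊕1⊕0⊕0⊕0⊕0 = 1
s2: b2⊕b3⊕b6⊕b7⊕b10⊕b11⊕b14⊕b15 = 0⊕1⊕1⊕1⊕0⊕0⊕0⊕0 = 1
s4: b4⊕b5⊕b6⊕b7⊕b12⊕b13⊕b14⊕b15 = 1⊕1⊕1⊕1⊕1⊕0⊕0⊕0 = 1
s8: b8⊕b9⊕b10⊕b11⊕b12⊕b13⊕b14⊕b15 = 1⊕0⊕0⊕0⊕1⊕0⊕0⊕0 = 0
Syndrome (s8...s1) = 0111 → position 7.
Overall parity (XOR of all 16 bits, including p0): 0⊕0⊕0⊕1⊕1⊕1⊕1⊕1⊕1⊕0⊕0⊕0⊕1⊕0⊕0⊕0 = 1
Overall=1, syndrome position=7 → single-bit error at position 7.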